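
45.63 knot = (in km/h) 84.51. Check: 1 knot = 0.51444444 m/s, so 45.63 knot = 45.63 * 0.51444444 = 23.4741 m/s. 1 km/h = 0.27777778 m/s, so 23.4741 m/s = 23.4741 / 0.27777778 = 84.50676 km/h ≈ 84.51 km/h (4 s.f.).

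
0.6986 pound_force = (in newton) 1 pound_force = 4.4482216 N, so 0.6986 pound_force = 0.6986 * 4.4482216 = 3.1075276 N. 3.1075276 N = 3.1075276 newton ≈ 3.108 newton (4 s.f.). Final answer: 3.108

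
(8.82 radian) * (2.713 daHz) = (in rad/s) 8.82 radian = 8.82 rad. 1 daHz = 10 Hz, so 2.713 daHz = 2.713 * 10 = 27.13 Hz. Combine: 8.82 rad * 27.13 Hz = 239.2866 rad/s. Result: 239.2866 rad/s ≈ 239.3 rad/s (4 s.f.). Final answer: 239.3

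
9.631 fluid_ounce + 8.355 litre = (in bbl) 1 fluid_ounce = 2.957353e-05 m^3, so 9.631 fluid_ounce = 9.631 * 2.957353e-05 = 0.00028482266 m^3. 1 litre = 0.001 m^3, so 8.355 litre = 8.355 * 0.001 = 0.008355 m^3. Sum: 0.00028482266 + 0.008355 = 0.0086398227 m^3. 1 bbl = 0.15898729 m^3, so 0.0086398227 m^3 = 0.0086398227 / 0.15898729 = 0.05434285 bbl ≈ 0.05434 bbl (4 s.f.). Final answer: 0.05434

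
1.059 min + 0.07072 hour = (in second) 1 min = 60 s, so 1.059 min = 1.059 * 60 = 63.54 s. 1 hour = 3600 s, so 0.07072 hour = 0.07072 * 3600 = 254.592 s. Sum: 63.54 + 254.592 = 318.132 s. 318.132 s = 318.132 second ≈ 318.1 second (4 s.f.). Final answer: 318.1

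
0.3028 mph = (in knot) 0.2631. Check: 1 mph = 0.44704 m/s, so 0.3028 mph = 0.3028 * 0.44704 = 0.13536371 m/s. 1 knot = 0.51444444 m/s, so 0.13536371 m/s = 0.13536371 / 0.51444444 = 0.26312601 knot ≈ 0.2631 knot (4 s.f.).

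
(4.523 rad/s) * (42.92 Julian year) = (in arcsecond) 4.523 rad/s is already in rad/s. 1 Julian year = 31557600 s, so 42.92 Julian year = 42.92 * 31557600 = 1.3544522e+09 s. Combine: 4.523 rad/s * 1.3544522e+09 s = 6.1261873e+09 rad. 1 arcsecond = 4.8481368e-06 rad, so 6.1261873e+09 rad = 6.1261873e+09 / 4.8481368e-06 = 1.2636168e+15 arcsecond ≈ 1.264e+15 arcsecond (4 s.f.). Final answer: 1.264e+15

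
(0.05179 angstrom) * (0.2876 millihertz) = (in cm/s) 1.489e-13. Check: 1 angstrom = 1e-10 m, so 0.05179 angstrom = 0.05179 * 1e-10 = 5.179e-12 m. 1 millihertz = 0.001 Hz, so 0.2876 millihertz = 0.2876 * 0.001 = 0.0002876 Hz. Combine: 5.179e-12 m * 0.0002876 Hz = 1.4894804e-15 m/s. 1 cm/s = 0.01 m/s, so 1.4894804e-15 m/s = 1.4894804e-15 / 0.01 = 1.4894804e-13 cm/s ≈ 1.489e-13 cm/s (4 s.f.).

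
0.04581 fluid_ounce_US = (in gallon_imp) 0.000298. Check: 1 fluid_ounce_US = 2.957353e-05 m^3, so 0.04581 fluid_ounce_US = 0.04581 * 2.957353e-05 = 1.3547634e-06 m^3. 1 gallon_imp = 0.00454609 m^3, so 1.3547634e-06 m^3 = 1.3547634e-06 / 0.00454609 = 0.00029800628 gallon_imp ≈ 0.000298 gallon_imp (4 s.f.).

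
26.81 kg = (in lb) 59.11. Check: 1 lb = 0.45359237 kg, so 26.81 kg = 26.81 / 0.45359237 = 59.105932 lb ≈ 59.11 lb (4 s.f.).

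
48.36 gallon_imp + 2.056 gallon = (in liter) 1 gallon_imp = 0.00454609 m^3, so 48.36 gallon_imp = 48.36 * 0.00454609 = 0.21984891 m^3. 1 gallon = 0.0037854118 m^3, so 2.056 gallon = 2.056 * 0.0037854118 = 0.0077828066 m^3. Sum: 0.21984891 + 0.0077828066 = 0.22763172 m^3. 1 liter = 0.001 m^3, so 0.22763172 m^3 = 0.22763172 / 0.001 = 227.63172 liter ≈ 227.6 liter (4 s.f.). Final answer: 227.6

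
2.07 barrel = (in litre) 1 barrel = 0.15898729 m^3, so 2.07 barrel = 2.07 * 0.15898729 = 0.3291037 m^3. 1 litre = 0.001 m^3, so 0.3291037 m^3 = 0.3291037 / 0.001 = 329.1037 litre ≈ 329.1 litre (4 s.f.). Final answer: 329.1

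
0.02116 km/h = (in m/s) 0.005878. Check: 1 km/h = 0.27777778 m/s, so 0.02116 km/h = 0.02116 * 0.27777778 = 0.0058777778 m/s. Result: 0.0058777778 m/s ≈ 0.005878 m/s (4 s.f.).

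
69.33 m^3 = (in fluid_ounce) 1 fluid_ounce = 2.957353e-05 m^3, so 69.33 m^3 = 69.33 / 2.957353e-05 = 2344326.2 fluid_ounce ≈ 2.344e+06 fluid_ounce (4 s.f.). Final answer: 2.344e+06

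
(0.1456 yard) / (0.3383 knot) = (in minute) 0.01275. Check: 1 yard = 0.9144 m, so 0.1456 yard = 0.1456 * 0.9144 = 0.13313664 m. 1 knot = 0.51444444 m/s, so 0.3383 knot = 0.3383 * 0.51444444 = 0.17403656 m/s. Combine: 0.13313664 m / 0.17403656 m/s = 0.76499239 s. 1 minute = 60 s, so 0.76499239 s = 0.76499239 / 60 = 0.012749873 minute ≈ 0.01275 minute (4 s.f.).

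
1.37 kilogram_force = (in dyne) 1.344e+06. Check: 1 kilogram_force = 9.80665 N, so 1.37 kilogram_force = 1.37 * 9.80665 = 13.435111 N. 1 dyne = 1e-05 N, so 13.435111 N = 13.435111 / 1e-05 = 1343511 dyne ≈ 1.344e+06 dyne (4 s.f.).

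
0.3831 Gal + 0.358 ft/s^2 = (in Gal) 1 Gal = 0.01 m/s^2, so 0.3831 Gal = 0.3831 * 0.01 = 0.003831 m/s^2. 1 ft/s^2 = 0.3048 m/s^2, so 0.358 ft/s^2 = 0.358 * 0.3048 = 0.1091184 m/s^2. Sum: 0.003831 + 0.1091184 = 0.1129494 m/s^2. 1 Gal = 0.01 m/s^2, so 0.1129494 m/s^2 = 0.1129494 / 0.01 = 11.29494 Gal ≈ 11.29 Gal (4 s.f.). Final answer: 11.29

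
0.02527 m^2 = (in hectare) 1 hectare = 10000 m^2, so 0.02527 m^2 = 0.02527 / 10000 = 2.527e-06 hectare. Final answer: 2.527e-06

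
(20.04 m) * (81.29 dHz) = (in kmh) 20.04 m is already in m. 1 dHz = 0.1 Hz, so 81.29 dHz = 81.29 * 0.1 = 8.129 Hz. Combine: 20.04 m * 8.129 Hz = 162.90516 m/s. 1 kmh = 0.27777778 m/s, so 162.90516 m/s = 162.90516 / 0.27777778 = 586.45858 kmh ≈ 586.5 kmh (4 s.f.). Final answer: 586.5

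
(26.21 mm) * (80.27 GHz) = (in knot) 1 mm = 0.001 m, so 26.21 mm = 26.21 * 0.001 = 0.02621 m. 1 GHz = 1e+09 Hz, so 80.27 GHz = 80.27 * 1e+09 = 8.027e+10 Hz. Combine: 0.02621 m * 8.027e+10 Hz = 2.1038767e+09 m/s. 1 knot = 0.51444444 m/s, so 2.1038767e+09 m/s = 2.1038767e+09 / 0.51444444 = 4.0896091e+09 knot ≈ 4.09e+09 knot (4 s.f.). Final answer: 4.09e+09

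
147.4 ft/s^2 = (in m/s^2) 44.93. Check: 1 ft/s^2 = 0.3048 m/s^2, so 147.4 ft/s^2 = 147.4 * 0.3048 = 44.92752 m/s^2. Result: 44.92752 m/s^2 ≈ 44.93 m/s^2 (4 s.f.).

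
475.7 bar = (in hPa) 4.757e+05. Check: 1 bar = 100000 Pa, so 475.7 bar = 475.7 * 100000 = 47570000 Pa. 1 hPa = 100 Pa, so 47570000 Pa = 47570000 / 100 = 475700 hPa ≈ 4.757e+05 hPa (4 s.f.).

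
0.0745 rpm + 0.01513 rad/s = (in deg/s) 1.314. Check: 1 rpm = 0.10471976 rad/s, so 0.0745 rpm = 0.0745 * 0.10471976 = 0.0078016218 rad/s. 0.01513 rad/s is already in rad/s. Sum: 0.0078016218 + 0.01513 = 0.022931622 rad/s. 1 deg/s = 0.017453293 rad/s, so 0.022931622 rad/s = 0.022931622 / 0.017453293 = 1.3138851 deg/s ≈ 1.314 deg/s (4 s.f.).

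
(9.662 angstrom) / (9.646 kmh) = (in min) 1 angstrom = 1e-10 m, so 9.662 angstrom = 9.662 * 1e-10 = 9.662e-10 m. 1 kmh = 0.27777778 m/s, so 9.646 kmh = 9.646 * 0.27777778 = 2.6794444 m/s. Combine: 9.662e-10 m / 2.6794444 m/s = 3.6059714e-10 s. 1 min = 60 s, so 3.6059714e-10 s = 3.6059714e-10 / 60 = 6.0099523e-12 min ≈ 6.01e-12 min (4 s.f.). Final answer: 6.01e-12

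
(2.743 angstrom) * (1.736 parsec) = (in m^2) 1.469e+07. Check: 1 angstrom = 1e-10 m, so 2.743 angstrom = 2.743 * 1e-10 = 2.743e-10 m. 1 parsec = 3.0856776e+16 m, so 1.736 parsec = 1.736 * 3.0856776e+16 = 5.3567363e+16 m. Combine: 2.743e-10 m * 5.3567363e+16 m = 14693528 m^2. Result: 14693528 m^2 ≈ 1.469e+07 m^2 (4 s.f.).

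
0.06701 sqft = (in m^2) 1 sqft = 0.09290304 m^2, so 0.06701 sqft = 0.06701 * 0.09290304 = 0.0062254327 m^2. Result: 0.0062254327 m^2 ≈ 0.006225 m^2 (4 s.f.). Final answer: 0.006225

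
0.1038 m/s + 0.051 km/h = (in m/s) 0.118. Check: 0.1038 m/s is already in m/s. 1 km/h = 0.27777778 m/s, so 0.051 km/h = 0.051 * 0.27777778 = 0.014166667 m/s. Sum: 0.1038 + 0.014166667 = 0.11796667 m/s. Result: 0.11796667 m/s ≈ 0.118 m/s (4 s.f.).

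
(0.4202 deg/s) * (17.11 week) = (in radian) 7.589e+04. Check: 1 deg/s = 0.017453293 rad/s, so 0.4202 deg/s = 0.4202 * 0.017453293 = 0.0073338735 rad/s. 1 week = 604800 s, so 17.11 week = 17.11 * 604800 = 10348128 s. Combine: 0.0073338735 rad/s * 10348128 s = 75891.862 rad. 75891.862 rad = 75891.862 radian ≈ 7.589e+04 radian (4 s.f.).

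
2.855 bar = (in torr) 2141. Check: 1 bar = 100000 Pa, so 2.855 bar = 2.855 * 100000 = 285500 Pa. 1 torr = 133.32237 Pa, so 285500 Pa = 285500 / 133.32237 = 2141.4261 torr ≈ 2141 torr (4 s.f.).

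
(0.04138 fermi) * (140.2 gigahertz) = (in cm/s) 0.0005801. Check: 1 fermi = 1e-15 m, so 0.04138 fermi = 0.04138 * 1e-15 = 4.138e-17 m. 1 gigahertz = 1e+09 Hz, so 140.2 gigahertz = 140.2 * 1e+09 = 1.402e+11 Hz. Combine: 4.138e-17 m * 1.402e+11 Hz = 5.801476e-06 m/s. 1 cm/s = 0.01 m/s, so 5.801476e-06 m/s = 5.801476e-06 / 0.01 = 0.0005801476 cm/s ≈ 0.0005801 cm/s (4 s.f.).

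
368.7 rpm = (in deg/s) 2212. Check: 1 rpm = 0.10471976 rad/s, so 368.7 rpm = 368.7 * 0.10471976 = 38.610174 rad/s. 1 deg/s = 0.017453293 rad/s, so 38.610174 rad/s = 38.610174 / 0.017453293 = 2212.2 deg/s ≈ 2212 deg/s (4 s.f.).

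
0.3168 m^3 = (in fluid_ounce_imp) 1 fluid_ounce_imp = 2.8413063e-05 m^3, so 0.3168 m^3 = 0.3168 / 2.8413063e-05 = 11149.801 fluid_ounce_imp ≈ 1.115e+04 fluid_ounce_imp (4 s.f.). Final answer: 1.115e+04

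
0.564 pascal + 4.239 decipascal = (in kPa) 0.564 pascal = 0.564 Pa. 1 decipascal = 0.1 Pa, so 4.239 decipascal = 4.239 * 0.1 = 0.4239 Pa. Sum: 0.564 + 0.4239 = 0.9879 Pa. 1 kPa = 1000 Pa, so 0.9879 Pa = 0.9879 / 1000 = 0.0009879 kPa. Final answer: 0.0009879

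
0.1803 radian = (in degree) 0.1803 radian = 0.1803 rad. 1 degree = 0.017453293 rad, so 0.1803 rad = 0.1803 / 0.017453293 = 10.330429 degree ≈ 10.33 degree (4 s.f.). Final answer: 10.33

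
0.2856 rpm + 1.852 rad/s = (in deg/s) 107.8. Check: 1 rpm = 0.10471976 rad/s, so 0.2856 rpm = 0.2856 * 0.10471976 = 0.029907962 rad/s. 1.852 rad/s is already in rad/s. Sum: 0.029907962 + 1.852 = 1.881908 rad/s. 1 deg/s = 0.017453293 rad/s, so 1.881908 rad/s = 1.881908 / 0.017453293 = 107.82538 deg/s ≈ 107.8 deg/s (4 s.f.).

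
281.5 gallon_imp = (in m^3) 1.28. Check: 1 gallon_imp = 0.00454609 m^3, so 281.5 gallon_imp = 281.5 * 0.00454609 = 1.2797243 m^3. Result: 1.2797243 m^3 ≈ 1.28 m^3 (4 s.f.).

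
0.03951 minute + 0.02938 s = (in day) 2.778e-05. Check: 1 minute = 60 s, so 0.03951 minute = 0.03951 * 60 = 2.3706 s. 0.02938 s is already in s. Sum: 2.3706 + 0.02938 = 2.39998 s. 1 day = 86400 s, so 2.39998 s = 2.39998 / 86400 = 2.7777546e-05 day ≈ 2.778e-05 day (4 s.f.).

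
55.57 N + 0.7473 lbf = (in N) 55.57 N is already in N. 1 lbf = 4.4482216 N, so 0.7473 lbf = 0.7473 * 4.4482216 = 3.324156 N. Sum: 55.57 + 3.324156 = 58.894156 N. Result: 58.894156 N ≈ 58.89 N (4 s.f.). Final answer: 58.89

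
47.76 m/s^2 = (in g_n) 1 g_n = 9.80665 m/s^2, so 47.76 m/s^2 = 47.76 / 9.80665 = 4.8701646 g_n ≈ 4.87 g_n (4 s.f.). Final answer: 4.87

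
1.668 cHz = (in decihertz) 0.1668. Check: 1 cHz = 0.01 Hz, so 1.668 cHz = 1.668 * 0.01 = 0.01668 Hz. 1 decihertz = 0.1 Hz, so 0.01668 Hz = 0.01668 / 0.1 = 0.1668 decihertz.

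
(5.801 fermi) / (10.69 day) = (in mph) 1.405e-20. Check: 1 fermi = 1e-15 m, so 5.801 fermi = 5.801 * 1e-15 = 5.801e-15 m. 1 day = 86400 s, so 10.69 day = 10.69 * 86400 = 923616 s. Combine: 5.801e-15 m / 923616 s = 6.2807487e-21 m/s. 1 mph = 0.44704 m/s, so 6.2807487e-21 m/s = 6.2807487e-21 / 0.44704 = 1.4049635e-20 mph ≈ 1.405e-20 mph (4 s.f.).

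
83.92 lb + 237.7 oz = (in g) 1 lb = 0.45359237 kg, so 83.92 lb = 83.92 * 0.45359237 = 38.065472 kg. 1 oz = 0.028349523 kg, so 237.7 oz = 237.7 * 0.028349523 = 6.7386816 kg. Sum: 38.065472 + 6.7386816 = 44.804153 kg. 1 g = 0.001 kg, so 44.804153 kg = 44.804153 / 0.001 = 44804.153 g ≈ 4.48e+04 g (4 s.f.). Final answer: 4.48e+04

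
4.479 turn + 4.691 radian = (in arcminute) 1 turn = 6.2831853 rad, so 4.479 turn = 4.479 * 6.2831853 = 28.142387 rad. 4.691 radian = 4.691 rad. Sum: 28.142387 + 4.691 = 32.833387 rad. 1 arcminute = 0.00029088821 rad, so 32.833387 rad = 32.833387 / 0.00029088821 = 112872.87 arcminute ≈ 1.129e+05 arcminute (4 s.f.). Final answer: 1.129e+05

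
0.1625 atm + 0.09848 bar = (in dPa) 1 atm = 101325 Pa, so 0.1625 atm = 0.1625 * 101325 = 16465.312 Pa. 1 bar = 100000 Pa, so 0.09848 bar = 0.09848 * 100000 = 9848 Pa. Sum: 16465.312 + 9848 = 26313.312 Pa. 1 dPa = 0.1 Pa, so 26313.312 Pa = 26313.312 / 0.1 = 263133.12 dPa ≈ 2.631e+05 dPa (4 s.f.). Final answer: 2.631e+05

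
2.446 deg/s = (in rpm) 1 deg/s = 0.017453293 rad/s, so 2.446 deg/s = 2.446 * 0.017453293 = 0.042690754 rad/s. 1 rpm = 0.10471976 rad/s, so 0.042690754 rad/s = 0.042690754 / 0.10471976 = 0.40766667 rpm ≈ 0.4077 rpm (4 s.f.). Final answer: 0.4077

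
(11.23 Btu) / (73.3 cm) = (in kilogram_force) 1648. Check: 1 Btu = 1055.0559 J, so 11.23 Btu = 11.23 * 1055.0559 = 11848.277 J. 1 cm = 0.01 m, so 73.3 cm = 73.3 * 0.01 = 0.733 m. Combine: 11848.277 J / 0.733 m = 16164.089 N. 1 kilogram_force = 9.80665 N, so 16164.089 N = 16164.089 / 9.80665 = 1648.2784 kilogram_force ≈ 1648 kilogram_force (4 s.f.).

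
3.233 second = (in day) 3.233 second = 3.233 s. 1 day = 86400 s, so 3.233 s = 3.233 / 86400 = 3.7418981e-05 day ≈ 3.742e-05 day (4 s.f.). Final answer: 3.742e-05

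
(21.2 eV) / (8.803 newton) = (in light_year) 1 eV = 1.6021766e-19 J, so 21.2 eV = 21.2 * 1.6021766e-19 = 3.3966145e-18 J. 8.803 newton = 8.803 N. Combine: 3.3966145e-18 J / 8.803 N = 3.8584738e-19 m. 1 light_year = 9.4607305e+15 m, so 3.8584738e-19 m = 3.8584738e-19 / 9.4607305e+15 = 4.07841e-35 light_year ≈ 4.078e-35 light_year (4 s.f.). Final answer: 4.078e-35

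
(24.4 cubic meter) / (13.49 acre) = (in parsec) 24.4 cubic meter = 24.4 m^3. 1 acre = 4046.8564 m^2, so 13.49 acre = 13.49 * 4046.8564 = 54592.093 m^2. Combine: 24.4 m^3 / 54592.093 m^2 = 0.00044695117 m. 1 parsec = 3.0856776e+16 m, so 0.00044695117 m = 0.00044695117 / 3.0856776e+16 = 1.4484701e-20 parsec ≈ 1.448e-20 parsec (4 s.f.). Final answer: 1.448e-20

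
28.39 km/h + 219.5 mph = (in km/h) 1 km/h = 0.27777778 m/s, so 28.39 km/h = 28.39 * 0.27777778 = 7.8861111 m/s. 1 mph = 0.44704 m/s, so 219.5 mph = 219.5 * 0.44704 = 98.12528 m/s. Sum: 7.8861111 + 98.12528 = 106.01139 m/s. 1 km/h = 0.27777778 m/s, so 106.01139 m/s = 106.01139 / 0.27777778 = 381.64101 km/h ≈ 381.6 km/h (4 s.f.). Final answer: 381.6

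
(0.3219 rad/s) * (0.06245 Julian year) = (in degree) 0.3219 rad/s is already in rad/s. 1 Julian year = 31557600 s, so 0.06245 Julian year = 0.06245 * 31557600 = 1970772.1 s. Combine: 0.3219 rad/s * 1970772.1 s = 634391.55 rad. 1 degree = 0.017453293 rad, so 634391.55 rad = 634391.55 / 0.017453293 = 36347958 degree ≈ 3.635e+07 degree (4 s.f.). Final answer: 3.635e+07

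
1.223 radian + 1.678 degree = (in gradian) 1.223 radian = 1.223 rad. 1 degree = 0.017453293 rad, so 1.678 degree = 1.678 * 0.017453293 = 0.029286625 rad. Sum: 1.223 + 0.029286625 = 1.2522866 rad. 1 gradian = 0.015707963 rad, so 1.2522866 rad = 1.2522866 / 0.015707963 = 79.723043 gradian ≈ 79.72 gradian (4 s.f.). Final answer: 79.72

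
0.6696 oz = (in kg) 0.01898. Check: 1 oz = 0.028349523 kg, so 0.6696 oz = 0.6696 * 0.028349523 = 0.018982841 kg. Result: 0.018982841 kg ≈ 0.01898 kg (4 s.f.).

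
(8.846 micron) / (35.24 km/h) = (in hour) 2.51e-10. Check: 1 micron = 1e-06 m, so 8.846 micron = 8.846 * 1e-06 = 8.846e-06 m. 1 km/h = 0.27777778 m/s, so 35.24 km/h = 35.24 * 0.27777778 = 9.7888889 m/s. Combine: 8.846e-06 m / 9.7888889 m/s = 9.0367764e-07 s. 1 hour = 3600 s, so 9.0367764e-07 s = 9.0367764e-07 / 3600 = 2.5102157e-10 hour ≈ 2.51e-10 hour (4 s.f.).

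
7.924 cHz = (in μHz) 7.924e+04. Check: 1 cHz = 0.01 Hz, so 7.924 cHz = 7.924 * 0.01 = 0.07924 Hz. 1 μHz = 1e-06 Hz, so 0.07924 Hz = 0.07924 / 1e-06 = 79240 μHz ≈ 7.924e+04 μHz (4 s.f.).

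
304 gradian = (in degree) 273.6. Check: 1 gradian = 0.015707963 rad, so 304 gradian = 304 * 0.015707963 = 4.7752208 rad. 1 degree = 0.017453293 rad, so 4.7752208 rad = 4.7752208 / 0.017453293 = 273.6 degree.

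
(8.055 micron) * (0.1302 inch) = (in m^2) 2.664e-08. Check: 1 micron = 1e-06 m, so 8.055 micron = 8.055 * 1e-06 = 8.055e-06 m. 1 inch = 0.0254 m, so 0.1302 inch = 0.1302 * 0.0254 = 0.00330708 m. Combine: 8.055e-06 m * 0.00330708 m = 2.6638529e-08 m^2. Result: 2.6638529e-08 m^2 ≈ 2.664e-08 m^2 (4 s.f.).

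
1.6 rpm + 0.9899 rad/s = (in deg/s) 66.32. Check: 1 rpm = 0.10471976 rad/s, so 1.6 rpm = 1.6 * 0.10471976 = 0.16755161 rad/s. 0.9899 rad/s is already in rad/s. Sum: 0.16755161 + 0.9899 = 1.1574516 rad/s. 1 deg/s = 0.017453293 rad/s, so 1.1574516 rad/s = 1.1574516 / 0.017453293 = 66.317092 deg/s ≈ 66.32 deg/s (4 s.f.).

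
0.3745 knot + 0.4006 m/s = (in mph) 1 knot = 0.51444444 m/s, so 0.3745 knot = 0.3745 * 0.51444444 = 0.19265944 m/s. 0.4006 m/s is already in m/s. Sum: 0.19265944 + 0.4006 = 0.59325944 m/s. 1 mph = 0.44704 m/s, so 0.59325944 m/s = 0.59325944 / 0.44704 = 1.3270836 mph ≈ 1.327 mph (4 s.f.). Final answer: 1.327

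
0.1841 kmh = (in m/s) 1 kmh = 0.27777778 m/s, so 0.1841 kmh = 0.1841 * 0.27777778 = 0.051138889 m/s. Result: 0.051138889 m/s ≈ 0.05114 m/s (4 s.f.). Final answer: 0.05114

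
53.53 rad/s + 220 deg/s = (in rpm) 547.8. Check: 53.53 rad/s is already in rad/s. 1 deg/s = 0.017453293 rad/s, so 220 deg/s = 220 * 0.017453293 = 3.8397244 rad/s. Sum: 53.53 + 3.8397244 = 57.369724 rad/s. 1 rpm = 0.10471976 rad/s, so 57.369724 rad/s = 57.369724 / 0.10471976 = 547.84051 rpm ≈ 547.8 rpm (4 s.f.).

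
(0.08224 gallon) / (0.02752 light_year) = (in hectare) 1 gallon = 0.0037854118 m^3, so 0.08224 gallon = 0.08224 * 0.0037854118 = 0.00031131227 m^3. 1 light_year = 9.4607305e+15 m, so 0.02752 light_year = 0.02752 * 9.4607305e+15 = 2.603593e+14 m. Combine: 0.00031131227 m^3 / 2.603593e+14 m = 1.1957025e-18 m^2. 1 hectare = 10000 m^2, so 1.1957025e-18 m^2 = 1.1957025e-18 / 10000 = 1.1957025e-22 hectare ≈ 1.196e-22 hectare (4 s.f.). Final answer: 1.196e-22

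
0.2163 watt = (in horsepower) 0.2163 watt = 0.2163 W. 1 horsepower = 745.69987 W, so 0.2163 W = 0.2163 / 745.69987 = 0.00029006308 horsepower ≈ 0.0002901 horsepower (4 s.f.). Final answer: 0.0002901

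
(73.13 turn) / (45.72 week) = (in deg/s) 1 turn = 6.2831853 rad, so 73.13 turn = 73.13 * 6.2831853 = 459.48934 rad. 1 week = 604800 s, so 45.72 week = 45.72 * 604800 = 27651456 s. Combine: 459.48934 rad / 27651456 s = 1.6617184e-05 rad/s. 1 deg/s = 0.017453293 rad/s, so 1.6617184e-05 rad/s = 1.6617184e-05 / 0.017453293 = 0.00095209453 deg/s ≈ 0.0009521 deg/s (4 s.f.). Final answer: 0.0009521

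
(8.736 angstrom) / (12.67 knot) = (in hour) 1 angstrom = 1e-10 m, so 8.736 angstrom = 8.736 * 1e-10 = 8.736e-10 m. 1 knot = 0.51444444 m/s, so 12.67 knot = 12.67 * 0.51444444 = 6.5180111 m/s. Combine: 8.736e-10 m / 6.5180111 m/s = 1.3402861e-10 s. 1 hour = 3600 s, so 1.3402861e-10 s = 1.3402861e-10 / 3600 = 3.7230171e-14 hour ≈ 3.723e-14 hour (4 s.f.). Final answer: 3.723e-14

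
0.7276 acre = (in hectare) 0.2944. Check: 1 acre = 4046.8564 m^2, so 0.7276 acre = 0.7276 * 4046.8564 = 2944.4927 m^2. 1 hectare = 10000 m^2, so 2944.4927 m^2 = 2944.4927 / 10000 = 0.29444927 hectare ≈ 0.2944 hectare (4 s.f.).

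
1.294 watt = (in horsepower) 1.294 watt = 1.294 W. 1 horsepower = 745.69987 W, so 1.294 W = 1.294 / 745.69987 = 0.0017352826 horsepower ≈ 0.001735 horsepower (4 s.f.). Final answer: 0.001735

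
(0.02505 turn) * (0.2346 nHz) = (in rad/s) 3.692e-11. Check: 1 turn = 6.2831853 rad, so 0.02505 turn = 0.02505 * 6.2831853 = 0.15739379 rad. 1 nHz = 1e-09 Hz, so 0.2346 nHz = 0.2346 * 1e-09 = 2.346e-10 Hz. Combine: 0.15739379 rad * 2.346e-10 Hz = 3.6924584e-11 rad/s. Result: 3.6924584e-11 rad/s ≈ 3.692e-11 rad/s (4 s.f.).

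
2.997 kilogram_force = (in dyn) 1 kilogram_force = 9.80665 N, so 2.997 kilogram_force = 2.997 * 9.80665 = 29.39053 N. 1 dyn = 1e-05 N, so 29.39053 N = 29.39053 / 1e-05 = 2939053 dyn ≈ 2.939e+06 dyn (4 s.f.). Final answer: 2.939e+06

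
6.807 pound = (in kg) 3.088. Check: 1 pound = 0.45359237 kg, so 6.807 pound = 6.807 * 0.45359237 = 3.0876033 kg. Result: 3.0876033 kg ≈ 3.088 kg (4 s.f.).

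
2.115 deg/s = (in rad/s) 0.03691. Check: 1 deg/s = 0.017453293 rad/s, so 2.115 deg/s = 2.115 * 0.017453293 = 0.036913714 rad/s. Result: 0.036913714 rad/s ≈ 0.03691 rad/s (4 s.f.).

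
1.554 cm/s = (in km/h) 0.05594. Check: 1 cm/s = 0.01 m/s, so 1.554 cm/s = 1.554 * 0.01 = 0.01554 m/s. 1 km/h = 0.27777778 m/s, so 0.01554 m/s = 0.01554 / 0.27777778 = 0.055944 km/h ≈ 0.05594 km/h (4 s.f.).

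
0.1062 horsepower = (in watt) 1 horsepower = 745.69987 W, so 0.1062 horsepower = 0.1062 * 745.69987 = 79.193326 W. 79.193326 W = 79.193326 watt ≈ 79.19 watt (4 s.f.). Final answer: 79.19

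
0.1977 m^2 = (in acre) 1 acre = 4046.8564 m^2, so 0.1977 m^2 = 0.1977 / 4046.8564 = 4.8852734e-05 acre ≈ 4.885e-05 acre (4 s.f.). Final answer: 4.885e-05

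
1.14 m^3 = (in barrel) 7.17. Check: 1 barrel = 0.15898729 m^3, so 1.14 m^3 = 1.14 / 0.15898729 = 7.1703843 barrel ≈ 7.17 barrel (4 s.f.).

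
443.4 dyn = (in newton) 0.004434. Check: 1 dyn = 1e-05 N, so 443.4 dyn = 443.4 * 1e-05 = 0.004434 N. 0.004434 N = 0.004434 newton.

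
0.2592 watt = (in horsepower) 0.0003476. Check: 0.2592 watt = 0.2592 W. 1 horsepower = 745.69987 W, so 0.2592 W = 0.2592 / 745.69987 = 0.00034759293 horsepower ≈ 0.0003476 horsepower (4 s.f.).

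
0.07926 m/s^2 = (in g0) 0.008082. Check: 1 g0 = 9.80665 m/s^2, so 0.07926 m/s^2 = 0.07926 / 9.80665 = 0.0080822707 g0 ≈ 0.008082 g0 (4 s.f.).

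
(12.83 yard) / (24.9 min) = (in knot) 1 yard = 0.9144 m, so 12.83 yard = 12.83 * 0.9144 = 11.731752 m. 1 min = 60 s, so 24.9 min = 24.9 * 60 = 1494 s. Combine: 11.731752 m / 1494 s = 0.0078525783 m/s. 1 knot = 0.51444444 m/s, so 0.0078525783 m/s = 0.0078525783 / 0.51444444 = 0.015264191 knot ≈ 0.01526 knot (4 s.f.). Final answer: 0.01526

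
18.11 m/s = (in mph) 1 mph = 0.44704 m/s, so 18.11 m/s = 18.11 / 0.44704 = 40.510916 mph ≈ 40.51 mph (4 s.f.). Final answer: 40.51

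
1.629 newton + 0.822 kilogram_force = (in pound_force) 2.178. Check: 1.629 newton = 1.629 N. 1 kilogram_force = 9.80665 N, so 0.822 kilogram_force = 0.822 * 9.80665 = 8.0610663 N. Sum: 1.629 + 8.0610663 = 9.6900663 N. 1 pound_force = 4.4482216 N, so 9.6900663 N = 9.6900663 / 4.4482216 = 2.1784136 pound_force ≈ 2.178 pound_force (4 s.f.).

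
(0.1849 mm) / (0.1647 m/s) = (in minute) 1 mm = 0.001 m, so 0.1849 mm = 0.1849 * 0.001 = 0.0001849 m. 0.1647 m/s is already in m/s. Combine: 0.0001849 m / 0.1647 m/s = 0.0011226472 s. 1 minute = 60 s, so 0.0011226472 s = 0.0011226472 / 60 = 1.8710787e-05 minute ≈ 1.871e-05 minute (4 s.f.). Final answer: 1.871e-05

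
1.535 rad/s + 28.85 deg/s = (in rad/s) 1.535 rad/s is already in rad/s. 1 deg/s = 0.017453293 rad/s, so 28.85 deg/s = 28.85 * 0.017453293 = 0.50352749 rad/s. Sum: 1.535 + 0.50352749 = 2.0385275 rad/s. Result: 2.0385275 rad/s ≈ 2.039 rad/s (4 s.f.). Final answer: 2.039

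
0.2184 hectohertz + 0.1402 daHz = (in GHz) 2.324e-08. Check: 1 hectohertz = 100 Hz, so 0.2184 hectohertz = 0.2184 * 100 = 21.84 Hz. 1 daHz = 10 Hz, so 0.1402 daHz = 0.1402 * 10 = 1.402 Hz. Sum: 21.84 + 1.402 = 23.242 Hz. 1 GHz = 1e+09 Hz, so 23.242 Hz = 23.242 / 1e+09 = 2.3242e-08 GHz ≈ 2.324e-08 GHz (4 s.f.).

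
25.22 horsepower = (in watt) 1.881e+04. Check: 1 horsepower = 745.69987 W, so 25.22 horsepower = 25.22 * 745.69987 = 18806.551 W. 18806.551 W = 18806.551 watt ≈ 1.881e+04 watt (4 s.f.).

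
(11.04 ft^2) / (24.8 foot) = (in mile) 8.431e-05. Check: 1 ft^2 = 0.09290304 m^2, so 11.04 ft^2 = 11.04 * 0.09290304 = 1.0256496 m^2. 1 foot = 0.3048 m, so 24.8 foot = 24.8 * 0.3048 = 7.55904 m. Combine: 1.0256496 m^2 / 7.55904 m = 0.13568516 m. 1 mile = 1609.344 m, so 0.13568516 m = 0.13568516 / 1609.344 = 8.431085e-05 mile ≈ 8.431e-05 mile (4 s.f.).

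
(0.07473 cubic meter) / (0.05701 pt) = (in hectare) 0.3716. Check: 0.07473 cubic meter = 0.07473 m^3. 1 pt = 0.00035277778 m, so 0.05701 pt = 0.05701 * 0.00035277778 = 2.0111861e-05 m. Combine: 0.07473 m^3 / 2.0111861e-05 m = 3715.7178 m^2. 1 hectare = 10000 m^2, so 3715.7178 m^2 = 3715.7178 / 10000 = 0.37157178 hectare ≈ 0.3716 hectare (4 s.f.).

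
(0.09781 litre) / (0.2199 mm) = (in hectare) 1 litre = 0.001 m^3, so 0.09781 litre = 0.09781 * 0.001 = 9.781e-05 m^3. 1 mm = 0.001 m, so 0.2199 mm = 0.2199 * 0.001 = 0.0002199 m. Combine: 9.781e-05 m^3 / 0.0002199 m = 0.44479309 m^2. 1 hectare = 10000 m^2, so 0.44479309 m^2 = 0.44479309 / 10000 = 4.4479309e-05 hectare ≈ 4.448e-05 hectare (4 s.f.). Final answer: 4.448e-05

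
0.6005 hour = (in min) 36.03. Check: 1 hour = 3600 s, so 0.6005 hour = 0.6005 * 3600 = 2161.8 s. 1 min = 60 s, so 2161.8 s = 2161.8 / 60 = 36.03 min.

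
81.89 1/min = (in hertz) 1 1/min = 0.016666667 Hz, so 81.89 1/min = 81.89 * 0.016666667 = 1.3648333 Hz. 1.3648333 Hz = 1.3648333 hertz ≈ 1.365 hertz (4 s.f.). Final answer: 1.365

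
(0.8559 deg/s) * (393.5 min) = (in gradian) 2.245e+04. Check: 1 deg/s = 0.017453293 rad/s, so 0.8559 deg/s = 0.8559 * 0.017453293 = 0.014938273 rad/s. 1 min = 60 s, so 393.5 min = 393.5 * 60 = 23610 s. Combine: 0.014938273 rad/s * 23610 s = 352.69263 rad. 1 gradian = 0.015707963 rad, so 352.69263 rad = 352.69263 / 0.015707963 = 22453.11 gradian ≈ 2.245e+04 gradian (4 s.f.).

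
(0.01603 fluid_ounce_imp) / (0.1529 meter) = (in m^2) 2.979e-06. Check: 1 fluid_ounce_imp = 2.8413063e-05 m^3, so 0.01603 fluid_ounce_imp = 0.01603 * 2.8413063e-05 = 4.5546139e-07 m^3. 0.1529 meter = 0.1529 m. Combine: 4.5546139e-07 m^3 / 0.1529 m = 2.9788188e-06 m^2. Result: 2.9788188e-06 m^2 ≈ 2.979e-06 m^2 (4 s.f.).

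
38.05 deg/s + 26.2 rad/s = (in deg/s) 1539. Check: 1 deg/s = 0.017453293 rad/s, so 38.05 deg/s = 38.05 * 0.017453293 = 0.66409778 rad/s. 26.2 rad/s is already in rad/s. Sum: 0.66409778 + 26.2 = 26.864098 rad/s. 1 deg/s = 0.017453293 rad/s, so 26.864098 rad/s = 26.864098 / 0.017453293 = 1539.1994 deg/s ≈ 1539 deg/s (4 s.f.).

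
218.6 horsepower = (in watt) 1.63e+05. Check: 1 horsepower = 745.69987 W, so 218.6 horsepower = 218.6 * 745.69987 = 163009.99 W. 163009.99 W = 163009.99 watt ≈ 1.63e+05 watt (4 s.f.).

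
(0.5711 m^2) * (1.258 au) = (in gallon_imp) 2.364e+13. Check: 0.5711 m^2 is already in m^2. 1 au = 1.4959787e+11 m, so 1.258 au = 1.258 * 1.4959787e+11 = 1.8819412e+11 m. Combine: 0.5711 m^2 * 1.8819412e+11 m = 1.0747766e+11 m^3. 1 gallon_imp = 0.00454609 m^3, so 1.0747766e+11 m^3 = 1.0747766e+11 / 0.00454609 = 2.3641781e+13 gallon_imp ≈ 2.364e+13 gallon_imp (4 s.f.).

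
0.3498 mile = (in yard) 1 mile = 1609.344 m, so 0.3498 mile = 0.3498 * 1609.344 = 562.94853 m. 1 yard = 0.9144 m, so 562.94853 m = 562.94853 / 0.9144 = 615.648 yard ≈ 615.6 yard (4 s.f.). Final answer: 615.6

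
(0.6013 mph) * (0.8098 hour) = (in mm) 1 mph = 0.44704 m/s, so 0.6013 mph = 0.6013 * 0.44704 = 0.26880515 m/s. 1 hour = 3600 s, so 0.8098 hour = 0.8098 * 3600 = 2915.28 s. Combine: 0.26880515 m/s * 2915.28 s = 783.64228 m. 1 mm = 0.001 m, so 783.64228 m = 783.64228 / 0.001 = 783642.28 mm ≈ 7.836e+05 mm (4 s.f.). Final answer: 7.836e+05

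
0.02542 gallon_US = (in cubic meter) 1 gallon_US = 0.0037854118 m^3, so 0.02542 gallon_US = 0.02542 * 0.0037854118 = 9.6225168e-05 m^3. 9.6225168e-05 m^3 = 9.6225168e-05 cubic meter ≈ 9.623e-05 cubic meter (4 s.f.). Final answer: 9.623e-05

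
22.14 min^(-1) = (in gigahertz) 1 min^(-1) = 0.016666667 Hz, so 22.14 min^(-1) = 22.14 * 0.016666667 = 0.369 Hz. 1 gigahertz = 1e+09 Hz, so 0.369 Hz = 0.369 / 1e+09 = 3.69e-10 gigahertz. Final answer: 3.69e-10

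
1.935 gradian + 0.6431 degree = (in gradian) 2.65. Check: 1 gradian = 0.015707963 rad, so 1.935 gradian = 1.935 * 0.015707963 = 0.030394909 rad. 1 degree = 0.017453293 rad, so 0.6431 degree = 0.6431 * 0.017453293 = 0.011224212 rad. Sum: 0.030394909 + 0.011224212 = 0.041619121 rad. 1 gradian = 0.015707963 rad, so 0.041619121 rad = 0.041619121 / 0.015707963 = 2.6495556 gradian ≈ 2.65 gradian (4 s.f.).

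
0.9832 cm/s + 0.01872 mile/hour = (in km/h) 1 cm/s = 0.01 m/s, so 0.9832 cm/s = 0.9832 * 0.01 = 0.009832 m/s. 1 mile/hour = 0.44704 m/s, so 0.01872 mile/hour = 0.01872 * 0.44704 = 0.0083685888 m/s. Sum: 0.009832 + 0.0083685888 = 0.018200589 m/s. 1 km/h = 0.27777778 m/s, so 0.018200589 m/s = 0.018200589 / 0.27777778 = 0.06552212 km/h ≈ 0.06552 km/h (4 s.f.). Final answer: 0.06552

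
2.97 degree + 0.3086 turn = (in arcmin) 6844. Check: 1 degree = 0.017453293 rad, so 2.97 degree = 2.97 * 0.017453293 = 0.051836279 rad. 1 turn = 6.2831853 rad, so 0.3086 turn = 0.3086 * 6.2831853 = 1.938991 rad. Sum: 0.051836279 + 1.938991 = 1.9908273 rad. 1 arcmin = 0.00029088821 rad, so 1.9908273 rad = 1.9908273 / 0.00029088821 = 6843.96 arcmin ≈ 6844 arcmin (4 s.f.).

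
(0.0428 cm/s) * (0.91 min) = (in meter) 0.02337. Check: 1 cm/s = 0.01 m/s, so 0.0428 cm/s = 0.0428 * 0.01 = 0.000428 m/s. 1 min = 60 s, so 0.91 min = 0.91 * 60 = 54.6 s. Combine: 0.000428 m/s * 54.6 s = 0.0233688 m. 0.0233688 m = 0.0233688 meter ≈ 0.02337 meter (4 s.f.).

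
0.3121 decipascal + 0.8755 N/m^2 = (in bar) 1 decipascal = 0.1 Pa, so 0.3121 decipascal = 0.3121 * 0.1 = 0.03121 Pa. 0.8755 N/m^2 = 0.8755 Pa. Sum: 0.03121 + 0.8755 = 0.90671 Pa. 1 bar = 100000 Pa, so 0.90671 Pa = 0.90671 / 100000 = 9.0671e-06 bar ≈ 9.067e-06 bar (4 s.f.). Final answer: 9.067e-06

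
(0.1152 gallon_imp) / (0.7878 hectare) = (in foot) 2.181e-07. Check: 1 gallon_imp = 0.00454609 m^3, so 0.1152 gallon_imp = 0.1152 * 0.00454609 = 0.00052370957 m^3. 1 hectare = 10000 m^2, so 0.7878 hectare = 0.7878 * 10000 = 7878 m^2. Combine: 0.00052370957 m^3 / 7878 m^2 = 6.6477478e-08 m. 1 foot = 0.3048 m, so 6.6477478e-08 m = 6.6477478e-08 / 0.3048 = 2.1810196e-07 foot ≈ 2.181e-07 foot (4 s.f.).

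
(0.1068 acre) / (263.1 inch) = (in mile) 1 acre = 4046.8564 m^2, so 0.1068 acre = 0.1068 * 4046.8564 = 432.20427 m^2. 1 inch = 0.0254 m, so 263.1 inch = 263.1 * 0.0254 = 6.68274 m. Combine: 432.20427 m^2 / 6.68274 m = 64.674709 m. 1 mile = 1609.344 m, so 64.674709 m = 64.674709 / 1609.344 = 0.040187001 mile ≈ 0.04019 mile (4 s.f.). Final answer: 0.04019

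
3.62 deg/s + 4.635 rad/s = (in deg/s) 1 deg/s = 0.017453293 rad/s, so 3.62 deg/s = 3.62 * 0.017453293 = 0.063180919 rad/s. 4.635 rad/s is already in rad/s. Sum: 0.063180919 + 4.635 = 4.6981809 rad/s. 1 deg/s = 0.017453293 rad/s, so 4.6981809 rad/s = 4.6981809 / 0.017453293 = 269.18594 deg/s ≈ 269.2 deg/s (4 s.f.). Final answer: 269.2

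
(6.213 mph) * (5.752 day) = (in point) 3.913e+09. Check: 1 mph = 0.44704 m/s, so 6.213 mph = 6.213 * 0.44704 = 2.7774595 m/s. 1 day = 86400 s, so 5.752 day = 5.752 * 86400 = 496972.8 s. Combine: 2.7774595 m/s * 496972.8 s = 1380321.8 m. 1 point = 0.00035277778 m, so 1380321.8 m = 1380321.8 / 0.00035277778 = 3.9127233e+09 point ≈ 3.913e+09 point (4 s.f.).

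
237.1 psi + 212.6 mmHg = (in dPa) 1.663e+07. Check: 1 psi = 6894.7573 Pa, so 237.1 psi = 237.1 * 6894.7573 = 1634747 Pa. 1 mmHg = 133.32237 Pa, so 212.6 mmHg = 212.6 * 133.32237 = 28344.336 Pa. Sum: 1634747 + 28344.336 = 1663091.3 Pa. 1 dPa = 0.1 Pa, so 1663091.3 Pa = 1663091.3 / 0.1 = 16630913 dPa ≈ 1.663e+07 dPa (4 s.f.).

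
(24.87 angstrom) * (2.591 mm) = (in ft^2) 1 angstrom = 1e-10 m, so 24.87 angstrom = 24.87 * 1e-10 = 2.487e-09 m. 1 mm = 0.001 m, so 2.591 mm = 2.591 * 0.001 = 0.002591 m. Combine: 2.487e-09 m * 0.002591 m = 6.443817e-12 m^2. 1 ft^2 = 0.09290304 m^2, so 6.443817e-12 m^2 = 6.443817e-12 / 0.09290304 = 6.9360669e-11 ft^2 ≈ 6.936e-11 ft^2 (4 s.f.). Final answer: 6.936e-11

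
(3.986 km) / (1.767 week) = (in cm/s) 1 km = 1000 m, so 3.986 km = 3.986 * 1000 = 3986 m. 1 week = 604800 s, so 1.767 week = 1.767 * 604800 = 1068681.6 s. Combine: 3986 m / 1068681.6 s = 0.0037298294 m/s. 1 cm/s = 0.01 m/s, so 0.0037298294 m/s = 0.0037298294 / 0.01 = 0.37298294 cm/s ≈ 0.373 cm/s (4 s.f.). Final answer: 0.373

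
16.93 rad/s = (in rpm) 1 rpm = 0.10471976 rad/s, so 16.93 rad/s = 16.93 / 0.10471976 = 161.66959 rpm ≈ 161.7 rpm (4 s.f.). Final answer: 161.7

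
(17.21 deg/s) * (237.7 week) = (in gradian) 2.749e+09. Check: 1 deg/s = 0.017453293 rad/s, so 17.21 deg/s = 17.21 * 0.017453293 = 0.30037116 rad/s. 1 week = 604800 s, so 237.7 week = 237.7 * 604800 = 1.4376096e+08 s. Combine: 0.30037116 rad/s * 1.4376096e+08 s = 43181647 rad. 1 gradian = 0.015707963 rad, so 43181647 rad = 43181647 / 0.015707963 = 2.749029e+09 gradian ≈ 2.749e+09 gradian (4 s.f.).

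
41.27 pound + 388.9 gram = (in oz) 1 pound = 0.45359237 kg, so 41.27 pound = 41.27 * 0.45359237 = 18.719757 kg. 1 gram = 0.001 kg, so 388.9 gram = 388.9 * 0.001 = 0.3889 kg. Sum: 18.719757 + 0.3889 = 19.108657 kg. 1 oz = 0.028349523 kg, so 19.108657 kg = 19.108657 / 0.028349523 = 674.03804 oz ≈ 674 oz (4 s.f.). Final answer: 674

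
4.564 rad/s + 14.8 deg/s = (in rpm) 46.05. Check: 4.564 rad/s is already in rad/s. 1 deg/s = 0.017453293 rad/s, so 14.8 deg/s = 14.8 * 0.017453293 = 0.25830873 rad/s. Sum: 4.564 + 0.25830873 = 4.8223087 rad/s. 1 rpm = 0.10471976 rad/s, so 4.8223087 rad/s = 4.8223087 / 0.10471976 = 46.049656 rpm ≈ 46.05 rpm (4 s.f.).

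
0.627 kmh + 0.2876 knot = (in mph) 0.7206. Check: 1 kmh = 0.27777778 m/s, so 0.627 kmh = 0.627 * 0.27777778 = 0.17416667 m/s. 1 knot = 0.51444444 m/s, so 0.2876 knot = 0.2876 * 0.51444444 = 0.14795422 m/s. Sum: 0.17416667 + 0.14795422 = 0.32212089 m/s. 1 mph = 0.44704 m/s, so 0.32212089 m/s = 0.32212089 / 0.44704 = 0.72056391 mph ≈ 0.7206 mph (4 s.f.).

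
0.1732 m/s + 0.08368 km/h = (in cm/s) 0.1732 m/s is already in m/s. 1 km/h = 0.27777778 m/s, so 0.08368 km/h = 0.08368 * 0.27777778 = 0.023244444 m/s. Sum: 0.1732 + 0.023244444 = 0.19644444 m/s. 1 cm/s = 0.01 m/s, so 0.19644444 m/s = 0.19644444 / 0.01 = 19.644444 cm/s ≈ 19.64 cm/s (4 s.f.). Final answer: 19.64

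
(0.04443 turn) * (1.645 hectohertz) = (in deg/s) 1 turn = 6.2831853 rad, so 0.04443 turn = 0.04443 * 6.2831853 = 0.27916192 rad. 1 hectohertz = 100 Hz, so 1.645 hectohertz = 1.645 * 100 = 164.5 Hz. Combine: 0.27916192 rad * 164.5 Hz = 45.922136 rad/s. 1 deg/s = 0.017453293 rad/s, so 45.922136 rad/s = 45.922136 / 0.017453293 = 2631.1446 deg/s ≈ 2631 deg/s (4 s.f.). Final answer: 2631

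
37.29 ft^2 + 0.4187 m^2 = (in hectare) 1 ft^2 = 0.09290304 m^2, so 37.29 ft^2 = 37.29 * 0.09290304 = 3.4643544 m^2. 0.4187 m^2 is already in m^2. Sum: 3.4643544 + 0.4187 = 3.8830544 m^2. 1 hectare = 10000 m^2, so 3.8830544 m^2 = 3.8830544 / 10000 = 0.00038830544 hectare ≈ 0.0003883 hectare (4 s.f.). Final answer: 0.0003883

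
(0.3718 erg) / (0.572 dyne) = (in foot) 1 erg = 1e-07 J, so 0.3718 erg = 0.3718 * 1e-07 = 3.718e-08 J. 1 dyne = 1e-05 N, so 0.572 dyne = 0.572 * 1e-05 = 5.72e-06 N. Combine: 3.718e-08 J / 5.72e-06 N = 0.0065 m. 1 foot = 0.3048 m, so 0.0065 m = 0.0065 / 0.3048 = 0.021325459 foot ≈ 0.02133 foot (4 s.f.). Final answer: 0.02133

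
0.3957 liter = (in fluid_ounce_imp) 13.93. Check: 1 liter = 0.001 m^3, so 0.3957 liter = 0.3957 * 0.001 = 0.0003957 m^3. 1 fluid_ounce_imp = 2.8413063e-05 m^3, so 0.0003957 m^3 = 0.0003957 / 2.8413063e-05 = 13.926693 fluid_ounce_imp ≈ 13.93 fluid_ounce_imp (4 s.f.).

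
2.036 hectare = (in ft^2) 1 hectare = 10000 m^2, so 2.036 hectare = 2.036 * 10000 = 20360 m^2. 1 ft^2 = 0.09290304 m^2, so 20360 m^2 = 20360 / 0.09290304 = 219153.22 ft^2 ≈ 2.192e+05 ft^2 (4 s.f.). Final answer: 2.192e+05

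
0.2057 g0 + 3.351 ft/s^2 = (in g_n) 0.3099. Check: 1 g0 = 9.80665 m/s^2, so 0.2057 g0 = 0.2057 * 9.80665 = 2.0172279 m/s^2. 1 ft/s^2 = 0.3048 m/s^2, so 3.351 ft/s^2 = 3.351 * 0.3048 = 1.0213848 m/s^2. Sum: 2.0172279 + 1.0213848 = 3.0386127 m/s^2. 1 g_n = 9.80665 m/s^2, so 3.0386127 m/s^2 = 3.0386127 / 9.80665 = 0.30985226 g_n ≈ 0.3099 g_n (4 s.f.).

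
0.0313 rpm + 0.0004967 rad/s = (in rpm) 0.03604. Check: 1 rpm = 0.10471976 rad/s, so 0.0313 rpm = 0.0313 * 0.10471976 = 0.0032777283 rad/s. 0.0004967 rad/s is already in rad/s. Sum: 0.0032777283 + 0.0004967 = 0.0037744283 rad/s. 1 rpm = 0.10471976 rad/s, so 0.0037744283 rad/s = 0.0037744283 / 0.10471976 = 0.036043136 rpm ≈ 0.03604 rpm (4 s.f.).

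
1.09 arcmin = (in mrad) 1 arcmin = 0.00029088821 rad, so 1.09 arcmin = 1.09 * 0.00029088821 = 0.00031706815 rad. 1 mrad = 0.001 rad, so 0.00031706815 rad = 0.00031706815 / 0.001 = 0.31706815 mrad ≈ 0.3171 mrad (4 s.f.). Final answer: 0.3171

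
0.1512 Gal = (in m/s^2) 1 Gal = 0.01 m/s^2, so 0.1512 Gal = 0.1512 * 0.01 = 0.001512 m/s^2. Result: 0.001512 m/s^2. Final answer: 0.001512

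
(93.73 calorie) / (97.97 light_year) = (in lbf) 1 calorie = 4.184 J, so 93.73 calorie = 93.73 * 4.184 = 392.16632 J. 1 light_year = 9.4607305e+15 m, so 97.97 light_year = 97.97 * 9.4607305e+15 = 9.2686776e+17 m. Combine: 392.16632 J / 9.2686776e+17 m = 4.2310924e-16 N. 1 lbf = 4.4482216 N, so 4.2310924e-16 N = 4.2310924e-16 / 4.4482216 = 9.5118742e-17 lbf ≈ 9.512e-17 lbf (4 s.f.). Final answer: 9.512e-17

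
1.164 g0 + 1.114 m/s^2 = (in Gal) 1 g0 = 9.80665 m/s^2, so 1.164 g0 = 1.164 * 9.80665 = 11.414941 m/s^2. 1.114 m/s^2 is already in m/s^2. Sum: 11.414941 + 1.114 = 12.528941 m/s^2. 1 Gal = 0.01 m/s^2, so 12.528941 m/s^2 = 12.528941 / 0.01 = 1252.8941 Gal ≈ 1253 Gal (4 s.f.). Final answer: 1253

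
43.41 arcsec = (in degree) 1 arcsec = 4.8481368e-06 rad, so 43.41 arcsec = 43.41 * 4.8481368e-06 = 0.00021045762 rad. 1 degree = 0.017453293 rad, so 0.00021045762 rad = 0.00021045762 / 0.017453293 = 0.012058333 degree ≈ 0.01206 degree (4 s.f.). Final answer: 0.01206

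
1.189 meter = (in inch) 46.81. Check: 1.189 meter = 1.189 m. 1 inch = 0.0254 m, so 1.189 m = 1.189 / 0.0254 = 46.811024 inch ≈ 46.81 inch (4 s.f.).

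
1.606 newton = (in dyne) 1.606 newton = 1.606 N. 1 dyne = 1e-05 N, so 1.606 N = 1.606 / 1e-05 = 160600 dyne ≈ 1.606e+05 dyne (4 s.f.). Final answer: 1.606e+05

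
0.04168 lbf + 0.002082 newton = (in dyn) 1.875e+04. Check: 1 lbf = 4.4482216 N, so 0.04168 lbf = 0.04168 * 4.4482216 = 0.18540188 N. 0.002082 newton = 0.002082 N. Sum: 0.18540188 + 0.002082 = 0.18748388 N. 1 dyn = 1e-05 N, so 0.18748388 N = 0.18748388 / 1e-05 = 18748.388 dyn ≈ 1.875e+04 dyn (4 s.f.).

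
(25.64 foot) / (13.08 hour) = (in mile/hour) 0.0003713. Check: 1 foot = 0.3048 m, so 25.64 foot = 25.64 * 0.3048 = 7.815072 m. 1 hour = 3600 s, so 13.08 hour = 13.08 * 3600 = 47088 s. Combine: 7.815072 m / 47088 s = 0.00016596738 m/s. 1 mile/hour = 0.44704 m/s, so 0.00016596738 m/s = 0.00016596738 / 0.44704 = 0.00037125846 mile/hour ≈ 0.0003713 mile/hour (4 s.f.).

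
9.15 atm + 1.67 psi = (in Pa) 1 atm = 101325 Pa, so 9.15 atm = 9.15 * 101325 = 927123.75 Pa. 1 psi = 6894.7573 Pa, so 1.67 psi = 1.67 * 6894.7573 = 11514.245 Pa. Sum: 927123.75 + 11514.245 = 938637.99 Pa. Result: 938637.99 Pa ≈ 9.386e+05 Pa (4 s.f.). Final answer: 9.386e+05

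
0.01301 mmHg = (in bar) 1.735e-05. Check: 1 mmHg = 133.32237 Pa, so 0.01301 mmHg = 0.01301 * 133.32237 = 1.734524 Pa. 1 bar = 100000 Pa, so 1.734524 Pa = 1.734524 / 100000 = 1.734524e-05 bar ≈ 1.735e-05 bar (4 s.f.).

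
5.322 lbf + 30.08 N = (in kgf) 1 lbf = 4.4482216 N, so 5.322 lbf = 5.322 * 4.4482216 = 23.673435 N. 30.08 N is already in N. Sum: 23.673435 + 30.08 = 53.753435 N. 1 kgf = 9.80665 N, so 53.753435 N = 53.753435 / 9.80665 = 5.481325 kgf ≈ 5.481 kgf (4 s.f.). Final answer: 5.481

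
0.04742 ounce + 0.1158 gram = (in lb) 1 ounce = 0.028349523 kg, so 0.04742 ounce = 0.04742 * 0.028349523 = 0.0013443344 kg. 1 gram = 0.001 kg, so 0.1158 gram = 0.1158 * 0.001 = 0.0001158 kg. Sum: 0.0013443344 + 0.0001158 = 0.0014601344 kg. 1 lb = 0.45359237 kg, so 0.0014601344 kg = 0.0014601344 / 0.45359237 = 0.0032190453 lb ≈ 0.003219 lb (4 s.f.). Final answer: 0.003219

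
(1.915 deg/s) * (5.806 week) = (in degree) 1 deg/s = 0.017453293 rad/s, so 1.915 deg/s = 1.915 * 0.017453293 = 0.033423055 rad/s. 1 week = 604800 s, so 5.806 week = 5.806 * 604800 = 3511468.8 s. Combine: 0.033423055 rad/s * 3511468.8 s = 117364.02 rad. 1 degree = 0.017453293 rad, so 117364.02 rad = 117364.02 / 0.017453293 = 6724462.8 degree ≈ 6.724e+06 degree (4 s.f.). Final answer: 6.724e+06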